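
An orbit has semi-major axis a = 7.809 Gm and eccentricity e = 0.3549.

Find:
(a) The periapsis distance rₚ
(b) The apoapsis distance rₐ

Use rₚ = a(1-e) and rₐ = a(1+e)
a = 7.809 Gm = 7.809 × 10^9 m
e = 0.3549:  1 − e = 0.6451,  1 + e = 1.3549
(a) rₚ = a(1 − e) = 7.809 × 10^9 m × 0.6451 = 5.03759 × 10^9 m ≈ 5.038 Gm
(b) rₐ = a(1 + e) = 7.809 × 10^9 m × 1.3549 = 1.05804 × 10^10 m ≈ 10.58 Gm

Final answer:
(a) rₚ = 5.038 Gm
(b) rₐ = 10.58 Gm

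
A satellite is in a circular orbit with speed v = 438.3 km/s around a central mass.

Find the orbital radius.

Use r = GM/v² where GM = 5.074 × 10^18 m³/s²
v = 438.3 km/s = 438300 m/s
GM = 5.074 × 10^18 m³/s²
v² = 1.92107 × 10^11 m²/s²
r = GM/v² = (5.074 × 10^18) / (1.92107 × 10^11) = 2.64124 × 10^7 m ≈ 26.41 Mm

Final answer: 26.41 Mm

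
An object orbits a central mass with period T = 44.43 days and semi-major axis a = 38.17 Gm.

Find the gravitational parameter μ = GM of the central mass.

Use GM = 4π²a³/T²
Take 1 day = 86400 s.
T = 44.43 days = 3.83875 × 10^6 s
a = 38.17 Gm = 3.817 × 10^10 m
a³ = 5.56117 × 10^31 m³
T² = 1.4736 × 10^13 s²
GM = 4π² × (5.56117 × 10^31) / (1.4736 × 10^13) = 1.48986 × 10^20 m³/s²
GM ≈ 1.49 × 10^20 m³/s²

Final answer: GM = 1.49 × 10^20 m³/s²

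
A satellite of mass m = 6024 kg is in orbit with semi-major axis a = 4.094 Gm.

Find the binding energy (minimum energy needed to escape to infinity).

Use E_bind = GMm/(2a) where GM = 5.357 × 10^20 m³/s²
a = 4.094 Gm = 4.094 × 10^9 m
GM = 5.357 × 10^20 m³/s²
m = 6024 kg
GMm = 5.357 × 10^20 × 6024 = 3.22706 × 10^24 m³·kg/s²
2a = 8.188 × 10^9 m
E_bind = GMm/(2a) = 3.9412 × 10^14 J ≈ 394.1 TJ

Final answer: 394.1 TJ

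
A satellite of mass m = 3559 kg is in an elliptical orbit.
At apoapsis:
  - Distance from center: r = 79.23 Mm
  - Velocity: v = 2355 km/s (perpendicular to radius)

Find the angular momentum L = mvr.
r = 79.23 Mm = 7.923 × 10^7 m
v = 2355 km/s = 2.355 × 10^6 m/s
vr = 2.355 × 10^6 × 7.923 × 10^7 = 1.86587 × 10^14 m²/s
L = m × vr = 3559 × 1.86587 × 10^14 = 6.64062 × 10^17 kg·m²/s ≈ 6.641 × 10^17 kg·m²/s

Final answer: L = 6.641 × 10^17 kg·m²/s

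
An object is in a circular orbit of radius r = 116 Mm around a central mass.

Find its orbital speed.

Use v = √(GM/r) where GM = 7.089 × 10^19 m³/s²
r = 116 Mm = 1.16 × 10^8 m
GM = 7.089 × 10^19 m³/s²
GM/r = (7.089 × 10^19) / (1.16 × 10^8) = 6.11121 × 10^11 m²/s²
v = √(GM/r) = 781742 m/s ≈ 781.7 km/s

Final answer: 781.7 km/s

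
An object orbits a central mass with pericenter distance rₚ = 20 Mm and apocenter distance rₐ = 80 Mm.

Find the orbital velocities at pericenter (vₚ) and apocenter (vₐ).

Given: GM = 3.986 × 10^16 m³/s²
rₚ = 20 Mm = 2 × 10^7 m
rₐ = 80 Mm = 8 × 10^7 m
GM = 3.986 × 10^16 m³/s²
a = (rₚ + rₐ)/2 = 5 × 10^7 m
Vis-viva: v² = GM (2/r − 1/a)
vₚ² = 3.986 × 10^16 × (1 × 10^-7 − 2 × 10^-8) = 3.1888 × 10^9 m²/s²
vₚ = 56469.5 m/s ≈ 56.47 km/s
vₐ² = 3.986 × 10^16 × (2.5 × 10^-8 − 2 × 10^-8) = 1.993 × 10^8 m²/s²
vₐ = 14117.4 m/s ≈ 14.12 km/s

Final answer: vₚ = 56.47 km/s, vₐ = 14.12 km/s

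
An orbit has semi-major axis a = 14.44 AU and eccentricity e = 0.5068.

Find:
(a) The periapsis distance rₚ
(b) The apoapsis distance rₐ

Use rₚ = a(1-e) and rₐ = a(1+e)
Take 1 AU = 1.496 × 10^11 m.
a = 14.44 AU = 2.16022 × 10^12 m
e = 0.5068:  1 − e = 0.4932,  1 + e = 1.5068
(a) rₚ = a(1 − e) = 2.16022 × 10^12 m × 0.4932 = 1.06542 × 10^12 m ≈ 7.122 AU
(b) rₐ = a(1 + e) = 2.16022 × 10^12 m × 1.5068 = 3.25503 × 10^12 m ≈ 21.76 AU

Final answer:
(a) rₚ = 7.122 AU
(b) rₐ = 21.76 AU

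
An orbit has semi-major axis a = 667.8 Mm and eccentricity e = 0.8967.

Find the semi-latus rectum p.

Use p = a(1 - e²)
a = 667.8 Mm = 6.678 × 10^8 m
e = 0.8967,  e² = 0.804071,  1 − e² = 0.195929
p = a(1 − e²) = 6.678 × 10^8 m × 0.195929 = 1.30841 × 10^8 m ≈ 130.8 Mm

Final answer: p = 130.8 Mm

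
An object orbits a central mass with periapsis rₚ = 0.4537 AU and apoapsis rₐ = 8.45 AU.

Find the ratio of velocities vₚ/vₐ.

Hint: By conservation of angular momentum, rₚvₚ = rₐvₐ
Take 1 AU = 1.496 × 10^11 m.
rₚ = 0.4537 AU = 6.78735 × 10^10 m
rₐ = 8.45 AU = 1.26412 × 10^12 m
rₚvₚ = rₐvₐ  ⇒  vₚ/vₐ = rₐ/rₚ
vₚ/vₐ = (1.26412 × 10^12) / (6.78735 × 10^10) = 18.6246

Final answer: vₚ/vₐ = 18.62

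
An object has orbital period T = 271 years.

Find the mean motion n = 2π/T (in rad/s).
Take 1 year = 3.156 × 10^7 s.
T = 271 years = 8.55276 × 10^9 s
n = 2π / (8.55276 × 10^9 s) = 7.34638 × 10^-10 rad/s ≈ 7.346 × 10^-10 rad/s

Final answer: n = 7.346 × 10^-10 rad/s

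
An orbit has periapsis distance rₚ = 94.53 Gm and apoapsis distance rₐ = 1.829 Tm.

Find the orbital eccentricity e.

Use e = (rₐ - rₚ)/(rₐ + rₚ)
rₚ = 94.53 Gm = 9.453 × 10^10 m
rₐ = 1.829 Tm = 1.829 × 10^12 m
rₐ − rₚ = 1.73447 × 10^12 m
rₐ + rₚ = 1.92353 × 10^12 m
e = (rₐ − rₚ)/(rₐ + rₚ) = 0.901712

Final answer: e = 0.9017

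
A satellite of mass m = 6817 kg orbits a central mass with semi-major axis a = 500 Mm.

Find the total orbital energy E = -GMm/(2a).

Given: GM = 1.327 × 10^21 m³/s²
a = 500 Mm = 5 × 10^8 m
GM = 1.327 × 10^21 m³/s²
2a = 1 × 10^9 m
GMm = 1.327 × 10^21 × 6817 = 9.04616 × 10^24 m³·kg/s²
E = −GMm/(2a) = -9.04616 × 10^15 J ≈ -9.046 PJ

Final answer: -9.046 PJ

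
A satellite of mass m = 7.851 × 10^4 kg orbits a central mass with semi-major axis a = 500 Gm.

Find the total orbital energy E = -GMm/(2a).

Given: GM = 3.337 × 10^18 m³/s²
a = 500 Gm = 5 × 10^11 m
GM = 3.337 × 10^18 m³/s²
2a = 1 × 10^12 m
GMm = 3.337 × 10^18 × 78510 = 2.61988 × 10^23 m³·kg/s²
E = −GMm/(2a) = -2.61988 × 10^11 J ≈ -262 GJ

Final answer: -262 GJ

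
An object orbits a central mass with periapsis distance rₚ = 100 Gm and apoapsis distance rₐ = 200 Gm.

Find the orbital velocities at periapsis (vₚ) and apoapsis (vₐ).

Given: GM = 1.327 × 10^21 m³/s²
rₚ = 100 Gm = 1 × 10^11 m
rₐ = 200 Gm = 2 × 10^11 m
GM = 1.327 × 10^21 m³/s²
a = (rₚ + rₐ)/2 = 1.5 × 10^11 m
Vis-viva: v² = GM (2/r − 1/a)
vₚ² = 1.327 × 10^21 × (2 × 10^-11 − 6.66667 × 10^-12) = 1.76933 × 10^10 m²/s²
vₚ = 133016 m/s ≈ 133 km/s
vₐ² = 1.327 × 10^21 × (1 × 10^-11 − 6.66667 × 10^-12) = 4.42333 × 10^9 m²/s²
vₐ = 66508.1 m/s ≈ 66.51 km/s

Final answer: vₚ = 133 km/s, vₐ = 66.51 km/s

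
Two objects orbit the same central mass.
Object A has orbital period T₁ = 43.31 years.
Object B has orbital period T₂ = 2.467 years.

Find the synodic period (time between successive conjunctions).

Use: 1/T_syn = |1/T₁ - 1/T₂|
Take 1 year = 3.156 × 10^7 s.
T₁ = 43.31 years = 1.36686 × 10^9 s
T₂ = 2.467 years = 7.78585 × 10^7 s
1/T₁ = 7.31602 × 10^-10 s⁻¹
1/T₂ = 1.28438 × 10^-8 s⁻¹
|1/T₁ − 1/T₂| = 1.21122 × 10^-8 s⁻¹
T_syn = 1 / |1/T₁ − 1/T₂| = 8.25613 × 10^7 s ≈ 2.616 years

Final answer: T_syn = 2.616 years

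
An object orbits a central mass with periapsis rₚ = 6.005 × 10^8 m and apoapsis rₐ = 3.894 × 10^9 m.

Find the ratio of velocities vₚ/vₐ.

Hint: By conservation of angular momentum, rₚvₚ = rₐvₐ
rₚ = 6.005 × 10^8 m
rₐ = 3.894 × 10^9 m
rₚvₚ = rₐvₐ  ⇒  vₚ/vₐ = rₐ/rₚ
vₚ/vₐ = (3.894 × 10^9) / (6.005 × 10^8) = 6.4846

Final answer: vₚ/vₐ = 6.485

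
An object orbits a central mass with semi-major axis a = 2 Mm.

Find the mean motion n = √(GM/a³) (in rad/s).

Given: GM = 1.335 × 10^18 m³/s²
a = 2 Mm = 2 × 10^6 m
GM = 1.335 × 10^18 m³/s²
a³ = 8 × 10^18 m³
GM/a³ = (1.335 × 10^18) / (8 × 10^18) = 0.166875 s⁻²
n = √(GM/a³) = 0.408503 rad/s ≈ 0.4085 rad/s

Final answer: n = 0.4085 rad/s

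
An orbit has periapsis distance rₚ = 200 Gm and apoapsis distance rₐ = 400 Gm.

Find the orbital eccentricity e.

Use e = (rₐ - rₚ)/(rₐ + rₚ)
rₚ = 200 Gm = 2 × 10^11 m
rₐ = 400 Gm = 4 × 10^11 m
rₐ − rₚ = 2 × 10^11 m
rₐ + rₚ = 6 × 10^11 m
e = (rₐ − rₚ)/(rₐ + rₚ) = 0.333333

Final answer: e = 0.3333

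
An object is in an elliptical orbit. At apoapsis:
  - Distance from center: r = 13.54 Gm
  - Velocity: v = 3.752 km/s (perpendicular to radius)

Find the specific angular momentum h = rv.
r = 13.54 Gm = 1.354 × 10^10 m
v = 3.752 km/s = 3752 m/s
h = rv = 1.354 × 10^10 × 3752 = 5.08021 × 10^13 m²/s ≈ 5.08 × 10^13 m²/s

Final answer: h = 5.08 × 10^13 m²/s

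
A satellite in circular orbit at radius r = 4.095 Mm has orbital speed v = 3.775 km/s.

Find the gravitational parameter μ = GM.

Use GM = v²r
r = 4.095 Mm = 4.095 × 10^6 m
v = 3.775 km/s = 3775 m/s
v² = 1.42506 × 10^7 m²/s²
GM = v²r = 1.42506 × 10^7 × 4.095 × 10^6 = 5.83563 × 10^13 m³/s²
GM ≈ 5.836 × 10^13 m³/s²

Final answer: GM = 5.836 × 10^13 m³/s²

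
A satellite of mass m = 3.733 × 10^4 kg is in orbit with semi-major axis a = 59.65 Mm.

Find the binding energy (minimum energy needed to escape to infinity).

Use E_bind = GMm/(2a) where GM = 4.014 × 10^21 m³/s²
a = 59.65 Mm = 5.965 × 10^7 m
GM = 4.014 × 10^21 m³/s²
m = 3.733 × 10^4 kg
GMm = 4.014 × 10^21 × 37330 = 1.49843 × 10^26 m³·kg/s²
2a = 1.193 × 10^8 m
E_bind = GMm/(2a) = 1.25602 × 10^18 J ≈ 1.256 EJ

Final answer: 1.256 EJ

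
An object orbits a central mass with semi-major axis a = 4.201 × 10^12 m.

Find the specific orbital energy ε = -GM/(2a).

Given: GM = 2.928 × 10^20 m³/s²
a = 4.201 × 10^12 m
GM = 2.928 × 10^20 m³/s²
2a = 8.402 × 10^12 m
ε = −GM/(2a) = -3.48488 × 10^7 J/kg ≈ -34.85 MJ/kg

Final answer: -34.85 MJ/kg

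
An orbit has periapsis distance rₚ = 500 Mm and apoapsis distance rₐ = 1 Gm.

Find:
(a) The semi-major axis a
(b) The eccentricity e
rₚ = 500 Mm = 5 × 10^8 m
rₐ = 1 Gm = 1 × 10^9 m
(a) a = (rₚ + rₐ)/2 = 7.5 × 10^8 m ≈ 750 Mm
(b) e = (rₐ − rₚ)/(rₐ + rₚ) = (5 × 10^8) / (1.5 × 10^9) = 0.333333

Final answer:
(a) a = 750 Mm
(b) e = 0.3333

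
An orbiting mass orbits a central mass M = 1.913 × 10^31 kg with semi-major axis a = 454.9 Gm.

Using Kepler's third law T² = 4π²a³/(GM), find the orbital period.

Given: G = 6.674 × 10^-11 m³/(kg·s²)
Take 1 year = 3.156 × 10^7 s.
M = 1.913 × 10^31 kg
GM = G × M = 6.674 × 10^-11 × 1.913 × 10^31 = 1.27674 × 10^21 m³/s²
a = 454.9 Gm = 4.549 × 10^11 m
a³ = 9.41343 × 10^34 m³
T = 2π √(a³/GM) = 2π √((9.41343 × 10^34) / (1.27674 × 10^21)) = 2π × 8.58664 × 10^6 s
T = 5.39515 × 10^7 s ≈ 1.709 years

Final answer: 1.709 years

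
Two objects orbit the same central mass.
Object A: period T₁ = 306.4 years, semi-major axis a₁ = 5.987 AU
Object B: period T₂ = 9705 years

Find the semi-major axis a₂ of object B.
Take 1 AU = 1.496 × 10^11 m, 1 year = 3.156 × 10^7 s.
T₁ = 306.4 years = 9.66998 × 10^9 s
T₂ = 9705 years = 3.0629 × 10^11 s
a₁ = 5.987 AU = 8.95655 × 10^11 m
Kepler's third law: (T₂/T₁)² = (a₂/a₁)³  ⇒  a₂ = a₁ (T₂/T₁)^(2/3)
T₂/T₁ = 31.6743
(T₂/T₁)^(2/3) = 10.0109
a₂ = 8.95655 × 10^11 m × 10.0109 = 8.96627 × 10^12 m ≈ 59.93 AU

Final answer: a₂ = 59.93 AU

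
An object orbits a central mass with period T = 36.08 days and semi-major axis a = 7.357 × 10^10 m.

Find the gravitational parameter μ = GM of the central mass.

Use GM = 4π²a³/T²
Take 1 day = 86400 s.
T = 36.08 days = 3.11731 × 10^6 s
a = 7.357 × 10^10 m
a³ = 3.98201 × 10^32 m³
T² = 9.71763 × 10^12 s²
GM = 4π² × (3.98201 × 10^32) / (9.71763 × 10^12) = 1.61771 × 10^21 m³/s²
GM ≈ 1.618 × 10^21 m³/s²

Final answer: GM = 1.618 × 10^21 m³/s²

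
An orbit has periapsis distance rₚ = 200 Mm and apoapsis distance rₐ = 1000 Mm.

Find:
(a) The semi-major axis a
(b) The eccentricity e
rₚ = 200 Mm = 2 × 10^8 m
rₐ = 1000 Mm = 1 × 10^9 m
(a) a = (rₚ + rₐ)/2 = 6 × 10^8 m ≈ 600 Mm
(b) e = (rₐ − rₚ)/(rₐ + rₚ) = (8 × 10^8) / (1.2 × 10^9) = 0.666667

Final answer:
(a) a = 600 Mm
(b) e = 0.6667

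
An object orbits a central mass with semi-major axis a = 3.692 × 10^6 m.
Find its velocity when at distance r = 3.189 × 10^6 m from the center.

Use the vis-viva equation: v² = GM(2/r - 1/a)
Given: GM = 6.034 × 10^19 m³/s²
a = 3.692 × 10^6 m
r = 3.189 × 10^6 m
GM = 6.034 × 10^19 m³/s²
2/r − 1/a = 6.27156 × 10^-7 − 2.70856 × 10^-7 = 3.563 × 10^-7 m⁻¹
v² = GM (2/r − 1/a) = 2.14991 × 10^13 m²/s²
v = 4.63672 × 10^6 m/s ≈ 4637 km/s

Final answer: 4637 km/s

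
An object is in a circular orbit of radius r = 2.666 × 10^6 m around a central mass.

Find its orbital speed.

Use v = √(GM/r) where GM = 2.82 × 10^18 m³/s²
r = 2.666 × 10^6 m
GM = 2.82 × 10^18 m³/s²
GM/r = (2.82 × 10^18) / (2.666 × 10^6) = 1.05776 × 10^12 m²/s²
v = √(GM/r) = 1.02848 × 10^6 m/s ≈ 1028 km/s

Final answer: 1028 km/s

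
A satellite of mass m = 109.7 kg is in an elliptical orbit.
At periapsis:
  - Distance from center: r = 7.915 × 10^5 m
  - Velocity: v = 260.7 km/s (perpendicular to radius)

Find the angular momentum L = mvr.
r = 7.915 × 10^5 m
v = 260.7 km/s = 260700 m/s
vr = 260700 × 791500 = 2.06344 × 10^11 m²/s
L = m × vr = 109.7 × 2.06344 × 10^11 = 2.26359 × 10^13 kg·m²/s ≈ 2.264 × 10^13 kg·m²/s

Final answer: L = 2.264 × 10^13 kg·m²/s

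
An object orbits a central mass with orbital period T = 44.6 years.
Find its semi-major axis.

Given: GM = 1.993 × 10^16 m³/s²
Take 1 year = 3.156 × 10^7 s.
T = 44.6 years = 1.40758 × 10^9 s
GM = 1.993 × 10^16 m³/s²
Kepler's third law: a³ = GM T² / (4π²)
T² = 1.98127 × 10^18 s²
a³ = (1.993 × 10^16) × (1.98127 × 10^18) / (4π²) = 1.00021 × 10^33 m³
a = (a³)^(1/3) = 1.00007 × 10^11 m ≈ 100 Gm

Final answer: 100 Gm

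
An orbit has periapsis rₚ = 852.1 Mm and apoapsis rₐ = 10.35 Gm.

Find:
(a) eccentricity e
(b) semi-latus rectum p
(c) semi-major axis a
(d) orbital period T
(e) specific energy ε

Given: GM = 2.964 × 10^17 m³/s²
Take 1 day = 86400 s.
rₚ = 852.1 Mm = 8.521 × 10^8 m
rₐ = 10.35 Gm = 1.035 × 10^10 m
GM = 2.964 × 10^17 m³/s²
a = (rₚ + rₐ)/2 = 5.60105 × 10^9 m
e = (rₐ − rₚ)/(rₐ + rₚ) = (9.4979 × 10^9) / (1.12021 × 10^10) = 0.847868
(a) e = 0.847868 ≈ 0.8479
(b) 1 − e² = 0.28112;  p = a(1 − e²) = 5.60105 × 10^9 × 0.28112 = 1.57457 × 10^9 m ≈ 1.575 Gm
(c) a = 5.60105 × 10^9 m ≈ 5.601 Gm
(d) a³ = 1.75715 × 10^29 m³;  T = 2π √(a³/GM) = 2π × 769955 s = 4.83777 × 10^6 s ≈ 55.99 days
(e) 2a = 1.12021 × 10^10 m;  ε = −GM/(2a) = -2.64593 × 10^7 J/kg ≈ -26.46 MJ/kg

Final answer:
(a) eccentricity e = 0.8479
(b) semi-latus rectum p = 1.575 Gm
(c) semi-major axis a = 5.601 Gm
(d) orbital period T = 55.99 days
(e) specific energy ε = -26.46 MJ/kg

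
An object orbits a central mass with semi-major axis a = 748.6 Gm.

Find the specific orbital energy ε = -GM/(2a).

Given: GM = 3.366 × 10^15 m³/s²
a = 748.6 Gm = 7.486 × 10^11 m
GM = 3.366 × 10^15 m³/s²
2a = 1.4972 × 10^12 m
ε = −GM/(2a) = -2248.2 J/kg ≈ -2.248 kJ/kg

Final answer: -2.248 kJ/kg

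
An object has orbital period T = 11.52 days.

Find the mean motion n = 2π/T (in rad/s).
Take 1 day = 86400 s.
T = 11.52 days = 995328 s
n = 2π / 995328 s = 6.31268 × 10^-6 rad/s ≈ 6.313 × 10^-6 rad/s

Final answer: n = 6.313 × 10^-6 rad/s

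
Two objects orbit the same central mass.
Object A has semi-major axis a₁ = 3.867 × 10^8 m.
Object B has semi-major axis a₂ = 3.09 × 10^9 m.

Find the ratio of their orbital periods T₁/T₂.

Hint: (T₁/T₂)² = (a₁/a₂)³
a₁ = 3.867 × 10^8 m
a₂ = 3.09 × 10^9 m
a₁/a₂ = 0.125146
T₁/T₂ = (a₁/a₂)^(3/2) = (0.125146)^1.5 = 0.0442714

Final answer: T₁/T₂ = 0.04427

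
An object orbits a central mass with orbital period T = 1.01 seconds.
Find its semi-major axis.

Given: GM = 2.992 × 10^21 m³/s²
T = 1.01 seconds
GM = 2.992 × 10^21 m³/s²
Kepler's third law: a³ = GM T² / (4π²)
T² = 1.0201 s²
a³ = (2.992 × 10^21) × 1.0201 / (4π²) = 7.73116 × 10^19 m³
a = (a³)^(1/3) = 4.26005 × 10^6 m ≈ 4.26 × 10^6 m

Final answer: 4.26 × 10^6 m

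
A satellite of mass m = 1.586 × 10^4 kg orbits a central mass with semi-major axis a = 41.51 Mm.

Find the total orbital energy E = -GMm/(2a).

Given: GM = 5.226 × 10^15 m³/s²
a = 41.51 Mm = 4.151 × 10^7 m
GM = 5.226 × 10^15 m³/s²
2a = 8.302 × 10^7 m
GMm = 5.226 × 10^15 × 15860 = 8.28844 × 10^19 m³·kg/s²
E = −GMm/(2a) = -9.98366 × 10^11 J ≈ -998.4 GJ

Final answer: -998.4 GJ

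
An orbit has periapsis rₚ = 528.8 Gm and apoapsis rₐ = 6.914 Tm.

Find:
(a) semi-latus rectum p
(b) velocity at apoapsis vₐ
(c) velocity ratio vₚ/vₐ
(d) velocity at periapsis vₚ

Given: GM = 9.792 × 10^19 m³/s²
rₚ = 528.8 Gm = 5.288 × 10^11 m
rₐ = 6.914 Tm = 6.914 × 10^12 m
GM = 9.792 × 10^19 m³/s²
a = (rₚ + rₐ)/2 = 3.7214 × 10^12 m
e = (rₐ − rₚ)/(rₐ + rₚ) = (6.3852 × 10^12) / (7.4428 × 10^12) = 0.857903
(a) 1 − e² = 0.264003;  p = a(1 − e²) = 3.7214 × 10^12 × 0.264003 = 9.82459 × 10^11 m ≈ 982.5 Gm
(b) vₐ² = GM (2/rₐ − 1/a) = 9.792 × 10^19 × (2.89268 × 10^-13 − 2.68716 × 10^-13) = 2.01246 × 10^6 m²/s²;  vₐ = 1418.61 m/s ≈ 1.419 km/s
(c) vₚ/vₐ = rₐ/rₚ (angular momentum) = (6.914 × 10^12) / (5.288 × 10^11) = 13.0749 ≈ 13.07
(d) vₚ² = GM (2/rₚ − 1/a) = 9.792 × 10^19 × (3.78215 × 10^-12 − 2.68716 × 10^-13) = 3.44035 × 10^8 m²/s²;  vₚ = 18548.2 m/s ≈ 18.55 km/s

Final answer:
(a) semi-latus rectum p = 982.5 Gm
(b) velocity at apoapsis vₐ = 1.419 km/s
(c) velocity ratio vₚ/vₐ = 13.07
(d) velocity at periapsis vₚ = 18.55 km/s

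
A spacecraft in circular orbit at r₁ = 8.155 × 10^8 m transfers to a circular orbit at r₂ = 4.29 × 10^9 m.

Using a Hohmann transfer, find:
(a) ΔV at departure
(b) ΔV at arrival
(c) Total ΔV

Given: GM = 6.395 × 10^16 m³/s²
r₁ = 8.155 × 10^8 m
r₂ = 4.29 × 10^9 m
GM = 6.395 × 10^16 m³/s²
Transfer ellipse: a_t = (r₁ + r₂)/2 = 2.55275 × 10^9 m
Circular speed at r₁: v₁ = √(GM/r₁) = 8855.4 m/s
Transfer speed at r₁ (periapsis): v₁ₜ = √(GM(2/r₁ − 1/a_t)) = 11479.8 m/s
(a) ΔV₁ = v₁ₜ − v₁ = 2624.36 m/s ≈ 2.624 km/s
Circular speed at r₂: v₂ = √(GM/r₂) = 3860.93 m/s
Transfer speed at r₂ (apoapsis): v₂ₜ = √(GM(2/r₂ − 1/a_t)) = 2182.22 m/s
(b) ΔV₂ = v₂ − v₂ₜ = 1678.7 m/s ≈ 1.679 km/s
(c) ΔV_total = ΔV₁ + ΔV₂ = 4303.06 m/s ≈ 4.303 km/s

Final answer:
(a) ΔV₁ = 2.624 km/s
(b) ΔV₂ = 1.679 km/s
(c) ΔV_total = 4.303 km/s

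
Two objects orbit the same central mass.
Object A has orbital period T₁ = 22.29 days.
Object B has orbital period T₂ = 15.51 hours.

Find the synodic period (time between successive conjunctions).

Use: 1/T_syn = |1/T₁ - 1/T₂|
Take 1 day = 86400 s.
T₁ = 22.29 days = 1.92586 × 10^6 s
T₂ = 15.51 hours = 55836 s
1/T₁ = 5.1925 × 10^-7 s⁻¹
1/T₂ = 1.79096 × 10^-5 s⁻¹
|1/T₁ − 1/T₂| = 1.73903 × 10^-5 s⁻¹
T_syn = 1 / |1/T₁ − 1/T₂| = 57503.2 s ≈ 15.97 hours

Final answer: T_syn = 15.97 hours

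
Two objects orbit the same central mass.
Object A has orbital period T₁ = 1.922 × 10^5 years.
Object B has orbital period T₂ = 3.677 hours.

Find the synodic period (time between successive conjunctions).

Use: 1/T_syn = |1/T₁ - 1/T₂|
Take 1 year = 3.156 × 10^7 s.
T₁ = 1.922 × 10^5 years = 6.06583 × 10^12 s
T₂ = 3.677 hours = 13237.2 s
1/T₁ = 1.64858 × 10^-13 s⁻¹
1/T₂ = 7.55447 × 10^-5 s⁻¹
|1/T₁ − 1/T₂| = 7.55447 × 10^-5 s⁻¹
T_syn = 1 / |1/T₁ − 1/T₂| = 13237.2 s ≈ 3.677 hours

Final answer: T_syn = 3.677 hours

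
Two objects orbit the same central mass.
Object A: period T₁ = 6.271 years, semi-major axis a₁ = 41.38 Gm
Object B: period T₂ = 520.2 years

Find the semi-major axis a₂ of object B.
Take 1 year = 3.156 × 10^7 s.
T₁ = 6.271 years = 1.97913 × 10^8 s
T₂ = 520.2 years = 1.64175 × 10^10 s
a₁ = 41.38 Gm = 4.138 × 10^10 m
Kepler's third law: (T₂/T₁)² = (a₂/a₁)³  ⇒  a₂ = a₁ (T₂/T₁)^(2/3)
T₂/T₁ = 82.9533
(T₂/T₁)^(2/3) = 19.0205
a₂ = 4.138 × 10^10 m × 19.0205 = 7.87069 × 10^11 m ≈ 787.1 Gm

Final answer: a₂ = 787.1 Gm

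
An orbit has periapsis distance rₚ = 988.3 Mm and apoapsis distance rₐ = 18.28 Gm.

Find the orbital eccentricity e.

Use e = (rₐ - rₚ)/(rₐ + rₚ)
rₚ = 988.3 Mm = 9.883 × 10^8 m
rₐ = 18.28 Gm = 1.828 × 10^10 m
rₐ − rₚ = 1.72917 × 10^10 m
rₐ + rₚ = 1.92683 × 10^10 m
e = (rₐ − rₚ)/(rₐ + rₚ) = 0.897417

Final answer: e = 0.8974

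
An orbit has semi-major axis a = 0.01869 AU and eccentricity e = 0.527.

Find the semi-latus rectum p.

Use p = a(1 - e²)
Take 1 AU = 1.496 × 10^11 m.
a = 0.01869 AU = 2.79602 × 10^9 m
e = 0.527,  e² = 0.277729,  1 − e² = 0.722271
p = a(1 − e²) = 2.79602 × 10^9 m × 0.722271 = 2.01949 × 10^9 m ≈ 0.0135 AU

Final answer: p = 0.0135 AU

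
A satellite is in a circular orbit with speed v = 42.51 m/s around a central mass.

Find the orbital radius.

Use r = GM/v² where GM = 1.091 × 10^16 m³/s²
v = 42.51 m/s
GM = 1.091 × 10^16 m³/s²
v² = 1807.1 m²/s²
r = GM/v² = (1.091 × 10^16) / 1807.1 = 6.0373 × 10^12 m ≈ 6.037 × 10^12 m

Final answer: 6.037 × 10^12 m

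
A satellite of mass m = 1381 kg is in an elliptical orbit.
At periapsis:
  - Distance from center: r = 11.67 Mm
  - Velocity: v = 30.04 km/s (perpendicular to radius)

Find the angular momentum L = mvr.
r = 11.67 Mm = 1.167 × 10^7 m
v = 30.04 km/s = 30040 m/s
vr = 30040 × 1.167 × 10^7 = 3.50567 × 10^11 m²/s
L = m × vr = 1381 × 3.50567 × 10^11 = 4.84133 × 10^14 kg·m²/s ≈ 4.841 × 10^14 kg·m²/s

Final answer: L = 4.841 × 10^14 kg·m²/s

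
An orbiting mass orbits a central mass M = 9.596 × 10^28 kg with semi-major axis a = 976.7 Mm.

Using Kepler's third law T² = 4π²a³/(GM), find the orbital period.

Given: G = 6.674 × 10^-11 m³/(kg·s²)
M = 9.596 × 10^28 kg
GM = G × M = 6.674 × 10^-11 × 9.596 × 10^28 = 6.40437 × 10^18 m³/s²
a = 976.7 Mm = 9.767 × 10^8 m
a³ = 9.31716 × 10^26 m³
T = 2π √(a³/GM) = 2π √((9.31716 × 10^26) / (6.40437 × 10^18)) = 2π × 12061.6 s
T = 75785 s ≈ 21.05 hours

Final answer: 21.05 hours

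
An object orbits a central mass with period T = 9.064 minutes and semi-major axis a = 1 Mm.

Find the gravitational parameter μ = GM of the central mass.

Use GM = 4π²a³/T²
T = 9.064 minutes = 543.84 s
a = 1 Mm = 1 × 10^6 m
a³ = 1 × 10^18 m³
T² = 295762 s²
GM = 4π² × (1 × 10^18) / 295762 = 1.3348 × 10^14 m³/s²
GM ≈ 1.335 × 10^14 m³/s²

Final answer: GM = 1.335 × 10^14 m³/s²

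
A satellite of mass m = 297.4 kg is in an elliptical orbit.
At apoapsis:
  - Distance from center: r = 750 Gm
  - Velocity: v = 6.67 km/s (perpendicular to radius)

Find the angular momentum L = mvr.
r = 750 Gm = 7.5 × 10^11 m
v = 6.67 km/s = 6670 m/s
vr = 6670 × 7.5 × 10^11 = 5.0025 × 10^15 m²/s
L = m × vr = 297.4 × 5.0025 × 10^15 = 1.48774 × 10^18 kg·m²/s ≈ 1.488 × 10^18 kg·m²/s

Final answer: L = 1.488 × 10^18 kg·m²/s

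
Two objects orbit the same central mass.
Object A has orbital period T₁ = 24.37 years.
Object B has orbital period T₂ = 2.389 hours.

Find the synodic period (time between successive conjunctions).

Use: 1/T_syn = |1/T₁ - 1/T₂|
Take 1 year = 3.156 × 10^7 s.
T₁ = 24.37 years = 7.69117 × 10^8 s
T₂ = 2.389 hours = 8600.4 s
1/T₁ = 1.30019 × 10^-9 s⁻¹
1/T₂ = 0.000116274 s⁻¹
|1/T₁ − 1/T₂| = 0.000116272 s⁻¹
T_syn = 1 / |1/T₁ − 1/T₂| = 8600.5 s ≈ 2.389 hours

Final answer: T_syn = 2.389 hours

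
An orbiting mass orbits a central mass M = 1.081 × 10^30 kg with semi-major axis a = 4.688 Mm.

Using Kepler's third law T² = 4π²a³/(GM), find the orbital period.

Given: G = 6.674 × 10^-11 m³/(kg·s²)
M = 1.081 × 10^30 kg
GM = G × M = 6.674 × 10^-11 × 1.081 × 10^30 = 7.21459 × 10^19 m³/s²
a = 4.688 Mm = 4.688 × 10^6 m
a³ = 1.0303 × 10^20 m³
T = 2π √(a³/GM) = 2π √((1.0303 × 10^20) / (7.21459 × 10^19)) = 2π × 1.19502 s
T = 7.50854 s ≈ 7.509 seconds

Final answer: 7.509 seconds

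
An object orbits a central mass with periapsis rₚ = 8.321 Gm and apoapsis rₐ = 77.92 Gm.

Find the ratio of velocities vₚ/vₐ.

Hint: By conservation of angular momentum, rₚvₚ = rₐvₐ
rₚ = 8.321 Gm = 8.321 × 10^9 m
rₐ = 77.92 Gm = 7.792 × 10^10 m
rₚvₚ = rₐvₐ  ⇒  vₚ/vₐ = rₐ/rₚ
vₚ/vₐ = (7.792 × 10^10) / (8.321 × 10^9) = 9.36426

Final answer: vₚ/vₐ = 9.364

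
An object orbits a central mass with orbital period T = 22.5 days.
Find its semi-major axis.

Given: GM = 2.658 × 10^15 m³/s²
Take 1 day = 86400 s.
T = 22.5 days = 1.944 × 10^6 s
GM = 2.658 × 10^15 m³/s²
Kepler's third law: a³ = GM T² / (4π²)
T² = 3.77914 × 10^12 s²
a³ = (2.658 × 10^15) × (3.77914 × 10^12) / (4π²) = 2.54441 × 10^26 m³
a = (a³)^(1/3) = 6.33669 × 10^8 m ≈ 633.7 Mm

Final answer: 633.7 Mm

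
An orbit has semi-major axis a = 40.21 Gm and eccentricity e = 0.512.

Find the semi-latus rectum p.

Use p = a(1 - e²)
a = 40.21 Gm = 4.021 × 10^10 m
e = 0.512,  e² = 0.262144,  1 − e² = 0.737856
p = a(1 − e²) = 4.021 × 10^10 m × 0.737856 = 2.96692 × 10^10 m ≈ 29.67 Gm

Final answer: p = 29.67 Gm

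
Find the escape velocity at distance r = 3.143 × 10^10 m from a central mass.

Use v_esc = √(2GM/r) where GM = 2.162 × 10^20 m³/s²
r = 3.143 × 10^10 m
GM = 2.162 × 10^20 m³/s²
2GM/r = 2 × (2.162 × 10^20) / (3.143 × 10^10) = 1.37576 × 10^10 m²/s²
v_esc = √(2GM/r) = 117293 m/s ≈ 117.3 km/s

Final answer: 117.3 km/s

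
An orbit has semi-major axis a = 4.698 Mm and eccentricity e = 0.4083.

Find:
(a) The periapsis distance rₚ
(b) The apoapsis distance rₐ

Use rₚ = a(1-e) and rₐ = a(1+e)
a = 4.698 Mm = 4.698 × 10^6 m
e = 0.4083:  1 − e = 0.5917,  1 + e = 1.4083
(a) rₚ = a(1 − e) = 4.698 × 10^6 m × 0.5917 = 2.77981 × 10^6 m ≈ 2.78 Mm
(b) rₐ = a(1 + e) = 4.698 × 10^6 m × 1.4083 = 6.61619 × 10^6 m ≈ 6.616 Mm

Final answer:
(a) rₚ = 2.78 Mm
(b) rₐ = 6.616 Mm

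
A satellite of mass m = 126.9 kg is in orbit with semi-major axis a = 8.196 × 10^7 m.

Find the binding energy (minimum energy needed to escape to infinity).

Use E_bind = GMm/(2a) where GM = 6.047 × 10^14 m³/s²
a = 8.196 × 10^7 m
GM = 6.047 × 10^14 m³/s²
m = 126.9 kg
GMm = 6.047 × 10^14 × 126.9 = 7.67364 × 10^16 m³·kg/s²
2a = 1.6392 × 10^8 m
E_bind = GMm/(2a) = 4.68133 × 10^8 J ≈ 468.1 MJ

Final answer: 468.1 MJ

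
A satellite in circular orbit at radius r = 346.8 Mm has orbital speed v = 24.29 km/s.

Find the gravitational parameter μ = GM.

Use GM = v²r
r = 346.8 Mm = 3.468 × 10^8 m
v = 24.29 km/s = 24290 m/s
v² = 5.90004 × 10^8 m²/s²
GM = v²r = 5.90004 × 10^8 × 3.468 × 10^8 = 2.04613 × 10^17 m³/s²
GM ≈ 2.046 × 10^17 m³/s²

Final answer: GM = 2.046 × 10^17 m³/s²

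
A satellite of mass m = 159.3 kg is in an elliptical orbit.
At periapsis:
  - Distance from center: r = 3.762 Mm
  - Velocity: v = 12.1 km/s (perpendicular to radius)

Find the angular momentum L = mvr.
r = 3.762 Mm = 3.762 × 10^6 m
v = 12.1 km/s = 12100 m/s
vr = 12100 × 3.762 × 10^6 = 4.55202 × 10^10 m²/s
L = m × vr = 159.3 × 4.55202 × 10^10 = 7.25137 × 10^12 kg·m²/s ≈ 7.251 × 10^12 kg·m²/s

Final answer: L = 7.251 × 10^12 kg·m²/s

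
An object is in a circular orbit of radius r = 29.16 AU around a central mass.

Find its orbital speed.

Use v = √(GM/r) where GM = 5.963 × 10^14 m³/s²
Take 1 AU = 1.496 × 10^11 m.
r = 29.16 AU = 4.36234 × 10^12 m
GM = 5.963 × 10^14 m³/s²
GM/r = (5.963 × 10^14) / (4.36234 × 10^12) = 136.693 m²/s²
v = √(GM/r) = 11.6916 m/s ≈ 11.69 m/s

Final answer: 11.69 m/s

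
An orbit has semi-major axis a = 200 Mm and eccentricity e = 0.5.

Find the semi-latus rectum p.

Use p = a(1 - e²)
a = 200 Mm = 2 × 10^8 m
e = 0.5,  e² = 0.25,  1 − e² = 0.75
p = a(1 − e²) = 2 × 10^8 m × 0.75 = 1.5 × 10^8 m ≈ 150 Mm

Final answer: p = 150 Mm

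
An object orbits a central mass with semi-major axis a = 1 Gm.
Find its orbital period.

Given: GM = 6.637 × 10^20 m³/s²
a = 1 Gm = 1 × 10^9 m
GM = 6.637 × 10^20 m³/s²
a³ = 1 × 10^27 m³
T = 2π √(a³/GM) = 2π √((1 × 10^27) / (6.637 × 10^20)) = 2π × 1227.48 s
T = 7712.48 s ≈ 2.142 hours

Final answer: 2.142 hours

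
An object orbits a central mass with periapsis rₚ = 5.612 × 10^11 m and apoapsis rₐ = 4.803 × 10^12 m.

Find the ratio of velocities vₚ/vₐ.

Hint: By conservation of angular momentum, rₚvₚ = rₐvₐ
rₚ = 5.612 × 10^11 m
rₐ = 4.803 × 10^12 m
rₚvₚ = rₐvₐ  ⇒  vₚ/vₐ = rₐ/rₚ
vₚ/vₐ = (4.803 × 10^12) / (5.612 × 10^11) = 8.55845

Final answer: vₚ/vₐ = 8.558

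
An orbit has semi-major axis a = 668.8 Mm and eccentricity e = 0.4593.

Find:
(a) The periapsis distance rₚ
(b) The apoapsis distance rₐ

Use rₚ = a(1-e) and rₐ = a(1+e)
a = 668.8 Mm = 6.688 × 10^8 m
e = 0.4593:  1 − e = 0.5407,  1 + e = 1.4593
(a) rₚ = a(1 − e) = 6.688 × 10^8 m × 0.5407 = 3.6162 × 10^8 m ≈ 361.6 Mm
(b) rₐ = a(1 + e) = 6.688 × 10^8 m × 1.4593 = 9.7598 × 10^8 m ≈ 976 Mm

Final answer:
(a) rₚ = 361.6 Mm
(b) rₐ = 976 Mm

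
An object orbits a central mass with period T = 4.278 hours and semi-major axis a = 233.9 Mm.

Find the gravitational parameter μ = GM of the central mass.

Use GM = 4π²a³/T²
T = 4.278 hours = 15400.8 s
a = 233.9 Mm = 2.339 × 10^8 m
a³ = 1.27965 × 10^25 m³
T² = 2.37185 × 10^8 s²
GM = 4π² × (1.27965 × 10^25) / (2.37185 × 10^8) = 2.12992 × 10^18 m³/s²
GM ≈ 2.13 × 10^18 m³/s²

Final answer: GM = 2.13 × 10^18 m³/s²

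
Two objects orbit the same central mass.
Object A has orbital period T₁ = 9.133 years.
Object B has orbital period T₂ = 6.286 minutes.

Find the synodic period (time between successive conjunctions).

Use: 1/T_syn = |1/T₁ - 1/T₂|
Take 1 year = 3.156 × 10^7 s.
T₁ = 9.133 years = 2.88237 × 10^8 s
T₂ = 6.286 minutes = 377.16 s
1/T₁ = 3.46936 × 10^-9 s⁻¹
1/T₂ = 0.00265139 s⁻¹
|1/T₁ − 1/T₂| = 0.00265139 s⁻¹
T_syn = 1 / |1/T₁ − 1/T₂| = 377.16 s ≈ 6.286 minutes

Final answer: T_syn = 6.286 minutes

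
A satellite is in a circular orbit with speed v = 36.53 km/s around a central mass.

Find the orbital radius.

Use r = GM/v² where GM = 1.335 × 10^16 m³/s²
v = 36.53 km/s = 36530 m/s
GM = 1.335 × 10^16 m³/s²
v² = 1.33444 × 10^9 m²/s²
r = GM/v² = (1.335 × 10^16) / (1.33444 × 10^9) = 1.00042 × 10^7 m ≈ 10 Mm

Final answer: 10 Mm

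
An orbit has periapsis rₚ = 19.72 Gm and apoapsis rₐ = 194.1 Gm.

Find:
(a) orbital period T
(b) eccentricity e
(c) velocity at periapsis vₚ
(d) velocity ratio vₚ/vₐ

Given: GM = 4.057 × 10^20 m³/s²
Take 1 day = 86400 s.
rₚ = 19.72 Gm = 1.972 × 10^10 m
rₐ = 194.1 Gm = 1.941 × 10^11 m
GM = 4.057 × 10^20 m³/s²
a = (rₚ + rₐ)/2 = 1.0691 × 10^11 m
e = (rₐ − rₚ)/(rₐ + rₚ) = (1.7438 × 10^11) / (2.1382 × 10^11) = 0.815546
(a) a³ = 1.22195 × 10^33 m³;  T = 2π √(a³/GM) = 2π × 1.7355 × 10^6 s = 1.09045 × 10^7 s ≈ 126.2 days
(b) e = 0.815546 ≈ 0.8155
(c) vₚ² = GM (2/rₚ − 1/a) = 4.057 × 10^20 × (1.0142 × 10^-10 − 9.35366 × 10^-12) = 3.73513 × 10^10 m²/s²;  vₚ = 193265 m/s ≈ 193.3 km/s
(d) vₚ/vₐ = rₐ/rₚ (angular momentum) = (1.941 × 10^11) / (1.972 × 10^10) = 9.8428 ≈ 9.843

Final answer:
(a) orbital period T = 126.2 days
(b) eccentricity e = 0.8155
(c) velocity at periapsis vₚ = 193.3 km/s
(d) velocity ratio vₚ/vₐ = 9.843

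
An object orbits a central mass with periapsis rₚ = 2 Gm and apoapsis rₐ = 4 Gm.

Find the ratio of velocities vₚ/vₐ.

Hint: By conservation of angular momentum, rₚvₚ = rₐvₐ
rₚ = 2 Gm = 2 × 10^9 m
rₐ = 4 Gm = 4 × 10^9 m
rₚvₚ = rₐvₐ  ⇒  vₚ/vₐ = rₐ/rₚ
vₚ/vₐ = (4 × 10^9) / (2 × 10^9) = 2

Final answer: vₚ/vₐ = 2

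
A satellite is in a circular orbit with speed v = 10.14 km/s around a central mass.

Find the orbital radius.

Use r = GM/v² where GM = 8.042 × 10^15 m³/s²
v = 10.14 km/s = 10140 m/s
GM = 8.042 × 10^15 m³/s²
v² = 1.0282 × 10^8 m²/s²
r = GM/v² = (8.042 × 10^15) / (1.0282 × 10^8) = 7.82147 × 10^7 m ≈ 78.21 Mm

Final answer: 78.21 Mm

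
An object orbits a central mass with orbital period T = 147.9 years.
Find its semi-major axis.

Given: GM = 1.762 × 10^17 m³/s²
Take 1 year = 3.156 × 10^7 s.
T = 147.9 years = 4.66772 × 10^9 s
GM = 1.762 × 10^17 m³/s²
Kepler's third law: a³ = GM T² / (4π²)
T² = 2.17876 × 10^19 s²
a³ = (1.762 × 10^17) × (2.17876 × 10^19) / (4π²) = 9.72426 × 10^34 m³
a = (a³)^(1/3) = 4.59853 × 10^11 m ≈ 459.9 Gm

Final answer: 459.9 Gm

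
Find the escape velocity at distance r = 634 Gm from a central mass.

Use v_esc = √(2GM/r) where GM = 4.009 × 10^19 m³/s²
r = 634 Gm = 6.34 × 10^11 m
GM = 4.009 × 10^19 m³/s²
2GM/r = 2 × (4.009 × 10^19) / (6.34 × 10^11) = 1.26467 × 10^8 m²/s²
v_esc = √(2GM/r) = 11245.7 m/s ≈ 11.25 km/s

Final answer: 11.25 km/s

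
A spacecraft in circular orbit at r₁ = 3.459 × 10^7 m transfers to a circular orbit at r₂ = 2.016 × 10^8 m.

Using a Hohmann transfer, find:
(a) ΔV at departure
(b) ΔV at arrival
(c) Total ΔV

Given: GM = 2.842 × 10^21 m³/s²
r₁ = 3.459 × 10^7 m
r₂ = 2.016 × 10^8 m
GM = 2.842 × 10^21 m³/s²
Transfer ellipse: a_t = (r₁ + r₂)/2 = 1.18095 × 10^8 m
Circular speed at r₁: v₁ = √(GM/r₁) = 9.06435 × 10^6 m/s
Transfer speed at r₁ (periapsis): v₁ₜ = √(GM(2/r₁ − 1/a_t)) = 1.18431 × 10^7 m/s
(a) ΔV₁ = v₁ₜ − v₁ = 2.77877 × 10^6 m/s ≈ 2779 km/s
Circular speed at r₂: v₂ = √(GM/r₂) = 3.75463 × 10^6 m/s
Transfer speed at r₂ (apoapsis): v₂ₜ = √(GM(2/r₂ − 1/a_t)) = 2.03201 × 10^6 m/s
(b) ΔV₂ = v₂ − v₂ₜ = 1.72261 × 10^6 m/s ≈ 1723 km/s
(c) ΔV_total = ΔV₁ + ΔV₂ = 4.50139 × 10^6 m/s ≈ 4501 km/s

Final answer:
(a) ΔV₁ = 2779 km/s
(b) ΔV₂ = 1723 km/s
(c) ΔV_total = 4501 km/s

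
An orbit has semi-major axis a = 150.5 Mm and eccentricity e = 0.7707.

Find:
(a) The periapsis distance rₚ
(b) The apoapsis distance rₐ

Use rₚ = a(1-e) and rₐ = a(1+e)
a = 150.5 Mm = 1.505 × 10^8 m
e = 0.7707:  1 − e = 0.2293,  1 + e = 1.7707
(a) rₚ = a(1 − e) = 1.505 × 10^8 m × 0.2293 = 3.45096 × 10^7 m ≈ 34.51 Mm
(b) rₐ = a(1 + e) = 1.505 × 10^8 m × 1.7707 = 2.6649 × 10^8 m ≈ 266.5 Mm

Final answer:
(a) rₚ = 34.51 Mm
(b) rₐ = 266.5 Mm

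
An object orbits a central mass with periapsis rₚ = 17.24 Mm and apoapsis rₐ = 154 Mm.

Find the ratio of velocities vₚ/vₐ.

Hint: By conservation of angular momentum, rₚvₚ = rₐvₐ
rₚ = 17.24 Mm = 1.724 × 10^7 m
rₐ = 154 Mm = 1.54 × 10^8 m
rₚvₚ = rₐvₐ  ⇒  vₚ/vₐ = rₐ/rₚ
vₚ/vₐ = (1.54 × 10^8) / (1.724 × 10^7) = 8.93271

Final answer: vₚ/vₐ = 8.933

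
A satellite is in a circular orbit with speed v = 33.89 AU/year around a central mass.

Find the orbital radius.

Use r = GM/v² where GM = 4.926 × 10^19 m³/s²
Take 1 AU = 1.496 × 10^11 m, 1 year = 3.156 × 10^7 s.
v = 33.89 AU/year = 160645 m/s
GM = 4.926 × 10^19 m³/s²
v² = 2.58067 × 10^10 m²/s²
r = GM/v² = (4.926 × 10^19) / (2.58067 × 10^10) = 1.90881 × 10^9 m ≈ 0.01276 AU

Final answer: 0.01276 AU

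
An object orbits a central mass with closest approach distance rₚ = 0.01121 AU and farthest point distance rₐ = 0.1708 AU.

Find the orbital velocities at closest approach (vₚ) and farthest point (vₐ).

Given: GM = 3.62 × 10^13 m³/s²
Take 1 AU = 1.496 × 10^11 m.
rₚ = 0.01121 AU = 1.67702 × 10^9 m
rₐ = 0.1708 AU = 2.55517 × 10^10 m
GM = 3.62 × 10^13 m³/s²
a = (rₚ + rₐ)/2 = 1.36143 × 10^10 m
Vis-viva: v² = GM (2/r − 1/a)
vₚ² = 3.62 × 10^13 × (1.19259 × 10^-9 − 7.34519 × 10^-11) = 40513 m²/s²
vₚ = 201.278 m/s ≈ 201.3 m/s
vₐ² = 3.62 × 10^13 × (7.82727 × 10^-11 − 7.34519 × 10^-11) = 174.514 m²/s²
vₐ = 13.2104 m/s ≈ 13.21 m/s

Final answer: vₚ = 201.3 m/s, vₐ = 13.21 m/s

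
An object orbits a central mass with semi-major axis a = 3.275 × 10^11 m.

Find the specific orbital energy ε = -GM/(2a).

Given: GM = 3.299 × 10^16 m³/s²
a = 3.275 × 10^11 m
GM = 3.299 × 10^16 m³/s²
2a = 6.55 × 10^11 m
ε = −GM/(2a) = -50366.4 J/kg ≈ -50.37 kJ/kg

Final answer: -50.37 kJ/kg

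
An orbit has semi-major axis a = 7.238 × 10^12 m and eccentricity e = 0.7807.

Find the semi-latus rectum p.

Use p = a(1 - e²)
a = 7.238 × 10^12 m
e = 0.7807,  e² = 0.609492,  1 − e² = 0.390508
p = a(1 − e²) = 7.238 × 10^12 m × 0.390508 = 2.82649 × 10^12 m ≈ 2.826 × 10^12 m

Final answer: p = 2.826 × 10^12 m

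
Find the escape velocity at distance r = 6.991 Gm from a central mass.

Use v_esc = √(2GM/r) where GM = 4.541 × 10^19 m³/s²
r = 6.991 Gm = 6.991 × 10^9 m
GM = 4.541 × 10^19 m³/s²
2GM/r = 2 × (4.541 × 10^19) / (6.991 × 10^9) = 1.2991 × 10^10 m²/s²
v_esc = √(2GM/r) = 113978 m/s ≈ 114 km/s

Final answer: 114 km/s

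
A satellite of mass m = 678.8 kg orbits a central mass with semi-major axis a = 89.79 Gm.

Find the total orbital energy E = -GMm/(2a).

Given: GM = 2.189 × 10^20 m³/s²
a = 89.79 Gm = 8.979 × 10^10 m
GM = 2.189 × 10^20 m³/s²
2a = 1.7958 × 10^11 m
GMm = 2.189 × 10^20 × 678.8 = 1.48589 × 10^23 m³·kg/s²
E = −GMm/(2a) = -8.27427 × 10^11 J ≈ -827.4 GJ

Final answer: -827.4 GJ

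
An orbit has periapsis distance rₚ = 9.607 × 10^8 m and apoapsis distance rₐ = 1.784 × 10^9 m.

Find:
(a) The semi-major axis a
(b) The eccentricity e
rₚ = 9.607 × 10^8 m
rₐ = 1.784 × 10^9 m
(a) a = (rₚ + rₐ)/2 = 1.37235 × 10^9 m ≈ 1.372 × 10^9 m
(b) e = (rₐ − rₚ)/(rₐ + rₚ) = (8.233 × 10^8) / (2.7447 × 10^9) = 0.29996

Final answer:
(a) a = 1.372 × 10^9 m
(b) e = 0.3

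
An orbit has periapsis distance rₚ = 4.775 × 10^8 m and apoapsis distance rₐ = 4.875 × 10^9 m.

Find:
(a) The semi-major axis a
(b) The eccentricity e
rₚ = 4.775 × 10^8 m
rₐ = 4.875 × 10^9 m
(a) a = (rₚ + rₐ)/2 = 2.67625 × 10^9 m ≈ 2.676 × 10^9 m
(b) e = (rₐ − rₚ)/(rₐ + rₚ) = (4.3975 × 10^9) / (5.3525 × 10^9) = 0.821579

Final answer:
(a) a = 2.676 × 10^9 m
(b) e = 0.8216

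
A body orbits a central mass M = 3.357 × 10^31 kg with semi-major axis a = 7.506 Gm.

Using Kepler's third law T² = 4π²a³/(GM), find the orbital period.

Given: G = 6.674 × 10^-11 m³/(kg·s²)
M = 3.357 × 10^31 kg
GM = G × M = 6.674 × 10^-11 × 3.357 × 10^31 = 2.24046 × 10^21 m³/s²
a = 7.506 Gm = 7.506 × 10^9 m
a³ = 4.22888 × 10^29 m³
T = 2π √(a³/GM) = 2π √((4.22888 × 10^29) / (2.24046 × 10^21)) = 2π × 13738.7 s
T = 86322.5 s ≈ 23.98 hours

Final answer: 23.98 hours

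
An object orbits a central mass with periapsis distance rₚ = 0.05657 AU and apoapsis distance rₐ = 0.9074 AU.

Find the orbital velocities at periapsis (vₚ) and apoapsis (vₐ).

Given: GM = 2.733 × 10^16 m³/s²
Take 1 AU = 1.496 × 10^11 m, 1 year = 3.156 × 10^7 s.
rₚ = 0.05657 AU = 8.46287 × 10^9 m
rₐ = 0.9074 AU = 1.35747 × 10^11 m
GM = 2.733 × 10^16 m³/s²
a = (rₚ + rₐ)/2 = 7.2105 × 10^10 m
Vis-viva: v² = GM (2/r − 1/a)
vₚ² = 2.733 × 10^16 × (2.36326 × 10^-10 − 1.38687 × 10^-11) = 6.07977 × 10^6 m²/s²
vₚ = 2465.72 m/s ≈ 0.5202 AU/year
vₐ² = 2.733 × 10^16 × (1.47333 × 10^-11 − 1.38687 × 10^-11) = 23629.9 m²/s²
vₐ = 153.72 m/s ≈ 153.7 m/s

Final answer: vₚ = 0.5202 AU/year, vₐ = 153.7 m/s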